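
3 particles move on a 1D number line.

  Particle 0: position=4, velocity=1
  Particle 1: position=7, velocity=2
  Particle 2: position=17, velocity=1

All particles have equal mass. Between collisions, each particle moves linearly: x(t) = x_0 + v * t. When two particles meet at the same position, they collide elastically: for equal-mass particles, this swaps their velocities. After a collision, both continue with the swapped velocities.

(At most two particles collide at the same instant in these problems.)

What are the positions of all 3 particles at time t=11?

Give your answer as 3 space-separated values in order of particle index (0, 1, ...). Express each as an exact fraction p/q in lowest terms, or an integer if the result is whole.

Collision at t=10: particles 1 and 2 swap velocities; positions: p0=14 p1=27 p2=27; velocities now: v0=1 v1=1 v2=2
Advance to t=11 (no further collisions before then); velocities: v0=1 v1=1 v2=2; positions = 15 28 29

Answer: 15 28 29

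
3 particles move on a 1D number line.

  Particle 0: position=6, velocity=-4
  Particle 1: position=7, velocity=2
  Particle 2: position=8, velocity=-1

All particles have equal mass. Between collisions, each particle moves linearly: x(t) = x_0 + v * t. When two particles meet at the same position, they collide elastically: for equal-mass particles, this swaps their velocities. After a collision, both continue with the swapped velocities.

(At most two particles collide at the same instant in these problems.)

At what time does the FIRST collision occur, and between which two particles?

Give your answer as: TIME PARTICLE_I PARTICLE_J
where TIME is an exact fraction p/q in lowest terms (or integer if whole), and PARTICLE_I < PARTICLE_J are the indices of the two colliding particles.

Pair (0,1): pos 6,7 vel -4,2 -> not approaching (rel speed -6 <= 0)
Pair (1,2): pos 7,8 vel 2,-1 -> gap=1, closing at 3/unit, collide at t=1/3
Earliest collision: t=1/3 between 1 and 2

Answer: 1/3 1 2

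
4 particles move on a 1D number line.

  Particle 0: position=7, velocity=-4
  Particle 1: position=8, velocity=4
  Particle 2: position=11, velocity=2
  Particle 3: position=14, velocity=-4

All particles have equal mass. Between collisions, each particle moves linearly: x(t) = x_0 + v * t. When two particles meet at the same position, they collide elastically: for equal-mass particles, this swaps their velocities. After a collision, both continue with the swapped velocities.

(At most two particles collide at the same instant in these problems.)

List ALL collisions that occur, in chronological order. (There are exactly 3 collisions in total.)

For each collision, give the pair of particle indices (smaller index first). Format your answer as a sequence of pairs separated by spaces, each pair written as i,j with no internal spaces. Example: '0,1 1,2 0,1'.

Answer: 2,3 1,2 2,3

Derivation:
Collision at t=1/2: particles 2 and 3 swap velocities; positions: p0=5 p1=10 p2=12 p3=12; velocities now: v0=-4 v1=4 v2=-4 v3=2
Collision at t=3/4: particles 1 and 2 swap velocities; positions: p0=4 p1=11 p2=11 p3=25/2; velocities now: v0=-4 v1=-4 v2=4 v3=2
Collision at t=3/2: particles 2 and 3 swap velocities; positions: p0=1 p1=8 p2=14 p3=14; velocities now: v0=-4 v1=-4 v2=2 v3=4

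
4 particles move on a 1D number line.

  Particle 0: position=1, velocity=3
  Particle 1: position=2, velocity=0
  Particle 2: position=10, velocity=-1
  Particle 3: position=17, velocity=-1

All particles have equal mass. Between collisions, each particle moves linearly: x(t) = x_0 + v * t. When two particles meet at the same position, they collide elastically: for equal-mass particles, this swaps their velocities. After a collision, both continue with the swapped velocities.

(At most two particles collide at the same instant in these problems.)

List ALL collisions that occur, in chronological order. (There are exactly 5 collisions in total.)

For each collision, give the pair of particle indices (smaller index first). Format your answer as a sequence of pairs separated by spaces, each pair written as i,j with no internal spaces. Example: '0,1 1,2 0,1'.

Collision at t=1/3: particles 0 and 1 swap velocities; positions: p0=2 p1=2 p2=29/3 p3=50/3; velocities now: v0=0 v1=3 v2=-1 v3=-1
Collision at t=9/4: particles 1 and 2 swap velocities; positions: p0=2 p1=31/4 p2=31/4 p3=59/4; velocities now: v0=0 v1=-1 v2=3 v3=-1
Collision at t=4: particles 2 and 3 swap velocities; positions: p0=2 p1=6 p2=13 p3=13; velocities now: v0=0 v1=-1 v2=-1 v3=3
Collision at t=8: particles 0 and 1 swap velocities; positions: p0=2 p1=2 p2=9 p3=25; velocities now: v0=-1 v1=0 v2=-1 v3=3
Collision at t=15: particles 1 and 2 swap velocities; positions: p0=-5 p1=2 p2=2 p3=46; velocities now: v0=-1 v1=-1 v2=0 v3=3

Answer: 0,1 1,2 2,3 0,1 1,2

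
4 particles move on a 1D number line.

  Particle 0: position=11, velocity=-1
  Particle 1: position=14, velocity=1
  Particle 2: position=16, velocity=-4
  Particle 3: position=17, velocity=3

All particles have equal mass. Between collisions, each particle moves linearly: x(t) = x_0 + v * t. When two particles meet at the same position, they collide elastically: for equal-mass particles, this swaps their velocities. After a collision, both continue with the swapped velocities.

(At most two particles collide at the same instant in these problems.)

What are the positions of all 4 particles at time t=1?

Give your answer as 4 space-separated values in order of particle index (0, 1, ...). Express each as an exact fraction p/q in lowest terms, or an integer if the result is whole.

Answer: 10 12 15 20

Derivation:
Collision at t=2/5: particles 1 and 2 swap velocities; positions: p0=53/5 p1=72/5 p2=72/5 p3=91/5; velocities now: v0=-1 v1=-4 v2=1 v3=3
Advance to t=1 (no further collisions before then); velocities: v0=-1 v1=-4 v2=1 v3=3; positions = 10 12 15 20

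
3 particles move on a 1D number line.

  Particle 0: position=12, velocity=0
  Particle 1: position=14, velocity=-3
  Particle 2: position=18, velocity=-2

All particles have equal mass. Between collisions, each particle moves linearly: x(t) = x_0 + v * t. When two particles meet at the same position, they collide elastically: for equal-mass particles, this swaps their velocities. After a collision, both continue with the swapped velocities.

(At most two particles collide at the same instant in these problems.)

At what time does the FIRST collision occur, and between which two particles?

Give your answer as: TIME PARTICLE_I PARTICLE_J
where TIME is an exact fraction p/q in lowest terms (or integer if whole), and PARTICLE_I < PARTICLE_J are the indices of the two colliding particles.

Pair (0,1): pos 12,14 vel 0,-3 -> gap=2, closing at 3/unit, collide at t=2/3
Pair (1,2): pos 14,18 vel -3,-2 -> not approaching (rel speed -1 <= 0)
Earliest collision: t=2/3 between 0 and 1

Answer: 2/3 0 1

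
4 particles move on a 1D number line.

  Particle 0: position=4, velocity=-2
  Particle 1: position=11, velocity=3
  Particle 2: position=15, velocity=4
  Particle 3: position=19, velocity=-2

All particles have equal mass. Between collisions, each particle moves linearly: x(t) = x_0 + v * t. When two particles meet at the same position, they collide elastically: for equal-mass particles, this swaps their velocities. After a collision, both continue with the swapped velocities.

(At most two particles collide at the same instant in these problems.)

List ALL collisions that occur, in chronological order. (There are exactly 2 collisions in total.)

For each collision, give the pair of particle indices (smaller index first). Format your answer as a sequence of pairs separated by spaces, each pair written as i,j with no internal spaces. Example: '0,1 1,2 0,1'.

Collision at t=2/3: particles 2 and 3 swap velocities; positions: p0=8/3 p1=13 p2=53/3 p3=53/3; velocities now: v0=-2 v1=3 v2=-2 v3=4
Collision at t=8/5: particles 1 and 2 swap velocities; positions: p0=4/5 p1=79/5 p2=79/5 p3=107/5; velocities now: v0=-2 v1=-2 v2=3 v3=4

Answer: 2,3 1,2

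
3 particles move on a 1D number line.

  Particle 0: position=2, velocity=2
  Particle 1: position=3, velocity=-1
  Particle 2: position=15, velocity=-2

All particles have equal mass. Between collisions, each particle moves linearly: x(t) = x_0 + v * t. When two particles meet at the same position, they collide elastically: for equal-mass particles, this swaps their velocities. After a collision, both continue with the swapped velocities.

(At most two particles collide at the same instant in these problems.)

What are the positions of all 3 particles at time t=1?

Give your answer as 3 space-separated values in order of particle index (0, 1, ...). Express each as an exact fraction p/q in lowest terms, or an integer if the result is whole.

Answer: 2 4 13

Derivation:
Collision at t=1/3: particles 0 and 1 swap velocities; positions: p0=8/3 p1=8/3 p2=43/3; velocities now: v0=-1 v1=2 v2=-2
Advance to t=1 (no further collisions before then); velocities: v0=-1 v1=2 v2=-2; positions = 2 4 13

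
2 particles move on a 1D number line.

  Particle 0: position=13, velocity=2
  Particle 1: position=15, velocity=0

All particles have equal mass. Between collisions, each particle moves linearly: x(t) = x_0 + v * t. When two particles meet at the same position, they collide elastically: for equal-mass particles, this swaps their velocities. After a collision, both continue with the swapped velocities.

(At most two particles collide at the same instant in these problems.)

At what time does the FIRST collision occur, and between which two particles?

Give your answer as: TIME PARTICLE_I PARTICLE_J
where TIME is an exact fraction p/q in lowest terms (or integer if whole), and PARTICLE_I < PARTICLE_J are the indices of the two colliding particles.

Answer: 1 0 1

Derivation:
Pair (0,1): pos 13,15 vel 2,0 -> gap=2, closing at 2/unit, collide at t=1
Earliest collision: t=1 between 0 and 1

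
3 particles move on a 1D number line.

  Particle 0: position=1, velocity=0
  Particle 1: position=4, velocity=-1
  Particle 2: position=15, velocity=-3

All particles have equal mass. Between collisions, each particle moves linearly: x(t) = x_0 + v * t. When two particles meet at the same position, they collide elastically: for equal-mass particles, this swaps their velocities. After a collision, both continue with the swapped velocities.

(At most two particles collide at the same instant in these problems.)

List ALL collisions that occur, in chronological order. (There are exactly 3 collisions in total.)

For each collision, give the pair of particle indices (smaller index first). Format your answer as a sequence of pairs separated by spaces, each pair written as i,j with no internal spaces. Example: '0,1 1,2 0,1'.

Answer: 0,1 1,2 0,1

Derivation:
Collision at t=3: particles 0 and 1 swap velocities; positions: p0=1 p1=1 p2=6; velocities now: v0=-1 v1=0 v2=-3
Collision at t=14/3: particles 1 and 2 swap velocities; positions: p0=-2/3 p1=1 p2=1; velocities now: v0=-1 v1=-3 v2=0
Collision at t=11/2: particles 0 and 1 swap velocities; positions: p0=-3/2 p1=-3/2 p2=1; velocities now: v0=-3 v1=-1 v2=0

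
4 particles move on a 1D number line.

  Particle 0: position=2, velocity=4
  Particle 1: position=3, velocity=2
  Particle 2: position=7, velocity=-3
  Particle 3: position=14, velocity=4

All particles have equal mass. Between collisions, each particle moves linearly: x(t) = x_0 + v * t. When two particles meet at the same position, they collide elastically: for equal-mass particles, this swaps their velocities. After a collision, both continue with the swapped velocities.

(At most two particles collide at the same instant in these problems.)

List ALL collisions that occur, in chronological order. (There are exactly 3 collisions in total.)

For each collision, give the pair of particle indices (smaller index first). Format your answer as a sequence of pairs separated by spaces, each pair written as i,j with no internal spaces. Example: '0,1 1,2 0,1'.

Collision at t=1/2: particles 0 and 1 swap velocities; positions: p0=4 p1=4 p2=11/2 p3=16; velocities now: v0=2 v1=4 v2=-3 v3=4
Collision at t=5/7: particles 1 and 2 swap velocities; positions: p0=31/7 p1=34/7 p2=34/7 p3=118/7; velocities now: v0=2 v1=-3 v2=4 v3=4
Collision at t=4/5: particles 0 and 1 swap velocities; positions: p0=23/5 p1=23/5 p2=26/5 p3=86/5; velocities now: v0=-3 v1=2 v2=4 v3=4

Answer: 0,1 1,2 0,1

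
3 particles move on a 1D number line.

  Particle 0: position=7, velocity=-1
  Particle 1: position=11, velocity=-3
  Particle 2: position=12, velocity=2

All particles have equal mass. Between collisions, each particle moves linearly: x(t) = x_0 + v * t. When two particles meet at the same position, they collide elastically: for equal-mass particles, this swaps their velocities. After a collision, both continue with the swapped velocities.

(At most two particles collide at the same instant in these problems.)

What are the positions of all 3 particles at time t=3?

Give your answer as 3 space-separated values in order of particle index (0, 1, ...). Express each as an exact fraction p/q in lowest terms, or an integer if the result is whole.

Collision at t=2: particles 0 and 1 swap velocities; positions: p0=5 p1=5 p2=16; velocities now: v0=-3 v1=-1 v2=2
Advance to t=3 (no further collisions before then); velocities: v0=-3 v1=-1 v2=2; positions = 2 4 18

Answer: 2 4 18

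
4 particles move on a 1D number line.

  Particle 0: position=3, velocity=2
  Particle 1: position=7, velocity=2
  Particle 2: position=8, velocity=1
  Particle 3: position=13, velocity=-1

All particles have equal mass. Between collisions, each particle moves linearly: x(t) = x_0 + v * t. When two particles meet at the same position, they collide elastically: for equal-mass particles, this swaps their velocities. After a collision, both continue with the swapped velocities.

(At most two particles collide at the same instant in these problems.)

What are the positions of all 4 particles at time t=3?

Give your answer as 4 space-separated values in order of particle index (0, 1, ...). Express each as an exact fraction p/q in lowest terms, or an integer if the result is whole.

Answer: 9 10 11 13

Derivation:
Collision at t=1: particles 1 and 2 swap velocities; positions: p0=5 p1=9 p2=9 p3=12; velocities now: v0=2 v1=1 v2=2 v3=-1
Collision at t=2: particles 2 and 3 swap velocities; positions: p0=7 p1=10 p2=11 p3=11; velocities now: v0=2 v1=1 v2=-1 v3=2
Collision at t=5/2: particles 1 and 2 swap velocities; positions: p0=8 p1=21/2 p2=21/2 p3=12; velocities now: v0=2 v1=-1 v2=1 v3=2
Advance to t=3 (no further collisions before then); velocities: v0=2 v1=-1 v2=1 v3=2; positions = 9 10 11 13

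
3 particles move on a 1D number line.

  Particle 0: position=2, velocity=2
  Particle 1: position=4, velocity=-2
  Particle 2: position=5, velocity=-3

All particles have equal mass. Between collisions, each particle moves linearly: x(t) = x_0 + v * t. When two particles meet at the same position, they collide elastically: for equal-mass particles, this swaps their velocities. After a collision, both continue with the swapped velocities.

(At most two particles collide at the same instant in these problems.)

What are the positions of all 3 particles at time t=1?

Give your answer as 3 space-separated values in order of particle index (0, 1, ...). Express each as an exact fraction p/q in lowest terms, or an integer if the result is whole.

Answer: 2 2 4

Derivation:
Collision at t=1/2: particles 0 and 1 swap velocities; positions: p0=3 p1=3 p2=7/2; velocities now: v0=-2 v1=2 v2=-3
Collision at t=3/5: particles 1 and 2 swap velocities; positions: p0=14/5 p1=16/5 p2=16/5; velocities now: v0=-2 v1=-3 v2=2
Collision at t=1: particles 0 and 1 swap velocities; positions: p0=2 p1=2 p2=4; velocities now: v0=-3 v1=-2 v2=2
Advance to t=1 (no further collisions before then); velocities: v0=-3 v1=-2 v2=2; positions = 2 2 4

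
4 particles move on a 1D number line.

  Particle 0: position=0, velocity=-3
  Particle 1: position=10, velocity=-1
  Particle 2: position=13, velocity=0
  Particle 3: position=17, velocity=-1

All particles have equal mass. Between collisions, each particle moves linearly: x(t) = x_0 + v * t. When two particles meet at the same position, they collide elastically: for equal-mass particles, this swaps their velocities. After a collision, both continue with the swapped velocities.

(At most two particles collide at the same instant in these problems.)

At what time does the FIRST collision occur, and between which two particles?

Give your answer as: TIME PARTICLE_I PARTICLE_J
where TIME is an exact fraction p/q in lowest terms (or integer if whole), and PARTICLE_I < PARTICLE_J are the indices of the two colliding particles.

Answer: 4 2 3

Derivation:
Pair (0,1): pos 0,10 vel -3,-1 -> not approaching (rel speed -2 <= 0)
Pair (1,2): pos 10,13 vel -1,0 -> not approaching (rel speed -1 <= 0)
Pair (2,3): pos 13,17 vel 0,-1 -> gap=4, closing at 1/unit, collide at t=4
Earliest collision: t=4 between 2 and 3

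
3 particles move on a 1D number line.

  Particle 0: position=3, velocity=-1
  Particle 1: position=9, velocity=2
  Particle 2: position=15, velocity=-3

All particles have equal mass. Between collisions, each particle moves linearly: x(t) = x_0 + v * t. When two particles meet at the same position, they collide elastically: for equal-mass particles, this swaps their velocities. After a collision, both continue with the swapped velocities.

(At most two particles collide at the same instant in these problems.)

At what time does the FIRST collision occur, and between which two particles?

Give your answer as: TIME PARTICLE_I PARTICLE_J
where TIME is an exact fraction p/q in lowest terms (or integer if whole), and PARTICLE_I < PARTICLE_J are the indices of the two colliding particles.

Pair (0,1): pos 3,9 vel -1,2 -> not approaching (rel speed -3 <= 0)
Pair (1,2): pos 9,15 vel 2,-3 -> gap=6, closing at 5/unit, collide at t=6/5
Earliest collision: t=6/5 between 1 and 2

Answer: 6/5 1 2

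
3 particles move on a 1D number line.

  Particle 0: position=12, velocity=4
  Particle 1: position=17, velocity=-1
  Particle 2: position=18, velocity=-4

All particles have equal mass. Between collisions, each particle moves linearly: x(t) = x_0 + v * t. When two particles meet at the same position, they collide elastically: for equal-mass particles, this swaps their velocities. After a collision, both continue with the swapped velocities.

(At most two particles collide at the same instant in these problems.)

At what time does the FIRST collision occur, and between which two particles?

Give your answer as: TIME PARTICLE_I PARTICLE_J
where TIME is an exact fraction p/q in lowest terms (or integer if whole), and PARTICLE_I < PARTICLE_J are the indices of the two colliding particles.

Answer: 1/3 1 2

Derivation:
Pair (0,1): pos 12,17 vel 4,-1 -> gap=5, closing at 5/unit, collide at t=1
Pair (1,2): pos 17,18 vel -1,-4 -> gap=1, closing at 3/unit, collide at t=1/3
Earliest collision: t=1/3 between 1 and 2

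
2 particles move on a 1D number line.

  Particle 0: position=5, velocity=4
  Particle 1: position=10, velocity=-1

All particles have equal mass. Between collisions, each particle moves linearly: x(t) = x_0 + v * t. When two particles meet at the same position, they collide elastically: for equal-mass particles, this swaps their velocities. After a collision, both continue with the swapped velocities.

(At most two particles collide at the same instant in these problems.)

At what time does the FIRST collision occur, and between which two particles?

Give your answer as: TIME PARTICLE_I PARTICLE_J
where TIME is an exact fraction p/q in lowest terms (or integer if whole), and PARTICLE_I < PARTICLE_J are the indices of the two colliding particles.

Pair (0,1): pos 5,10 vel 4,-1 -> gap=5, closing at 5/unit, collide at t=1
Earliest collision: t=1 between 0 and 1

Answer: 1 0 1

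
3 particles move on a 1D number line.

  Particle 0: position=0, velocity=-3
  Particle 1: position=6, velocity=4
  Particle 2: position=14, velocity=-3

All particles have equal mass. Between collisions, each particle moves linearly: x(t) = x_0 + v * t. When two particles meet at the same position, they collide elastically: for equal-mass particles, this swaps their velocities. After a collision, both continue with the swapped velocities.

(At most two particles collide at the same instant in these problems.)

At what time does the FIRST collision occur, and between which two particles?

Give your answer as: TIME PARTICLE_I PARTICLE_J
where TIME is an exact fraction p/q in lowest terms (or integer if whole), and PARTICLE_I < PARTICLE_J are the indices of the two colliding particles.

Answer: 8/7 1 2

Derivation:
Pair (0,1): pos 0,6 vel -3,4 -> not approaching (rel speed -7 <= 0)
Pair (1,2): pos 6,14 vel 4,-3 -> gap=8, closing at 7/unit, collide at t=8/7
Earliest collision: t=8/7 between 1 and 2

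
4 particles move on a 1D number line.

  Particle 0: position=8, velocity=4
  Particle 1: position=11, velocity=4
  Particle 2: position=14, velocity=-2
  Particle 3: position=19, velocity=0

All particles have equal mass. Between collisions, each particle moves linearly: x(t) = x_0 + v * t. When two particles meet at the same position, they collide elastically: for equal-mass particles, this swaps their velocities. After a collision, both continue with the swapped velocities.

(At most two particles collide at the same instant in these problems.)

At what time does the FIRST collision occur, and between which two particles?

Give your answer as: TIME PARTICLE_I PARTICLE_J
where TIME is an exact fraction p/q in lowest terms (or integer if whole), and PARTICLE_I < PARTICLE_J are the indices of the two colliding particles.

Answer: 1/2 1 2

Derivation:
Pair (0,1): pos 8,11 vel 4,4 -> not approaching (rel speed 0 <= 0)
Pair (1,2): pos 11,14 vel 4,-2 -> gap=3, closing at 6/unit, collide at t=1/2
Pair (2,3): pos 14,19 vel -2,0 -> not approaching (rel speed -2 <= 0)
Earliest collision: t=1/2 between 1 and 2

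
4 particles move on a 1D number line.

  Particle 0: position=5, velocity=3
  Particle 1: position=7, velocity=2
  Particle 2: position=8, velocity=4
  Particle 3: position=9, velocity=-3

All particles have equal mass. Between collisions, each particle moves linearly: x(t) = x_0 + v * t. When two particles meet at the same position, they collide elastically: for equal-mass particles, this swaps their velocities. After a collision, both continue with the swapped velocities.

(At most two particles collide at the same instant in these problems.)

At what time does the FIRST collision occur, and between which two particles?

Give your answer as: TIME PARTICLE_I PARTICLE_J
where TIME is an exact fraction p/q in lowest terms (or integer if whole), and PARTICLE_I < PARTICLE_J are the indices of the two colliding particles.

Pair (0,1): pos 5,7 vel 3,2 -> gap=2, closing at 1/unit, collide at t=2
Pair (1,2): pos 7,8 vel 2,4 -> not approaching (rel speed -2 <= 0)
Pair (2,3): pos 8,9 vel 4,-3 -> gap=1, closing at 7/unit, collide at t=1/7
Earliest collision: t=1/7 between 2 and 3

Answer: 1/7 2 3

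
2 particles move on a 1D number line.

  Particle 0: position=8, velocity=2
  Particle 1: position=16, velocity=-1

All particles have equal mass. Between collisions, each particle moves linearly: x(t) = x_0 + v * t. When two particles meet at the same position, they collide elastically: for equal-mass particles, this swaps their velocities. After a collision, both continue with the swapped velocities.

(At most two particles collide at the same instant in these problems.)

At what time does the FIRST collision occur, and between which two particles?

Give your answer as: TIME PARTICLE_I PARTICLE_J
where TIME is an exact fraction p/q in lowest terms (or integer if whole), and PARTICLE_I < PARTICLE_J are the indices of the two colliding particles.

Answer: 8/3 0 1

Derivation:
Pair (0,1): pos 8,16 vel 2,-1 -> gap=8, closing at 3/unit, collide at t=8/3
Earliest collision: t=8/3 between 0 and 1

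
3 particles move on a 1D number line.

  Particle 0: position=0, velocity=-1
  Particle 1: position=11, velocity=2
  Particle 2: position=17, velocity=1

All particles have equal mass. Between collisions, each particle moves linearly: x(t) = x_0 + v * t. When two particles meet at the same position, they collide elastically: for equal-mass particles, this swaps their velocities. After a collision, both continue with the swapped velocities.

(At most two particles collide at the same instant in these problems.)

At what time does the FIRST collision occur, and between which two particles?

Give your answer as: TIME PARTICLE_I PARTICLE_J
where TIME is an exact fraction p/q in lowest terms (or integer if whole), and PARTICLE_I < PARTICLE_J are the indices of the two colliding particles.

Pair (0,1): pos 0,11 vel -1,2 -> not approaching (rel speed -3 <= 0)
Pair (1,2): pos 11,17 vel 2,1 -> gap=6, closing at 1/unit, collide at t=6
Earliest collision: t=6 between 1 and 2

Answer: 6 1 2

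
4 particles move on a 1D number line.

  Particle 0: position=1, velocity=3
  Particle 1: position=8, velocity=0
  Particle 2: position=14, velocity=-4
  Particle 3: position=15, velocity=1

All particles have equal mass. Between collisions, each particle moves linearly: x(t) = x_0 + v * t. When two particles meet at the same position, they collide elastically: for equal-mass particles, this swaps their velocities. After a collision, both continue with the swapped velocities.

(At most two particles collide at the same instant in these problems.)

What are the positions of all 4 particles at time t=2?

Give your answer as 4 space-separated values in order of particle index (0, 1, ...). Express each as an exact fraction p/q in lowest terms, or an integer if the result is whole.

Answer: 6 7 8 17

Derivation:
Collision at t=3/2: particles 1 and 2 swap velocities; positions: p0=11/2 p1=8 p2=8 p3=33/2; velocities now: v0=3 v1=-4 v2=0 v3=1
Collision at t=13/7: particles 0 and 1 swap velocities; positions: p0=46/7 p1=46/7 p2=8 p3=118/7; velocities now: v0=-4 v1=3 v2=0 v3=1
Advance to t=2 (no further collisions before then); velocities: v0=-4 v1=3 v2=0 v3=1; positions = 6 7 8 17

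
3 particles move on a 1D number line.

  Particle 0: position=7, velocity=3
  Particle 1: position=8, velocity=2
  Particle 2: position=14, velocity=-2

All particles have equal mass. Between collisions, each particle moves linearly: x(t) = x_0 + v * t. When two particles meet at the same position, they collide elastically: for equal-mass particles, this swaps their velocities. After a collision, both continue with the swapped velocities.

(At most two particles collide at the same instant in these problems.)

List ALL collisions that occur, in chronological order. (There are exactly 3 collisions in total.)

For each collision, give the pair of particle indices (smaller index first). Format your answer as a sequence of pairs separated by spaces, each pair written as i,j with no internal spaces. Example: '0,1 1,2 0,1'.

Collision at t=1: particles 0 and 1 swap velocities; positions: p0=10 p1=10 p2=12; velocities now: v0=2 v1=3 v2=-2
Collision at t=7/5: particles 1 and 2 swap velocities; positions: p0=54/5 p1=56/5 p2=56/5; velocities now: v0=2 v1=-2 v2=3
Collision at t=3/2: particles 0 and 1 swap velocities; positions: p0=11 p1=11 p2=23/2; velocities now: v0=-2 v1=2 v2=3

Answer: 0,1 1,2 0,1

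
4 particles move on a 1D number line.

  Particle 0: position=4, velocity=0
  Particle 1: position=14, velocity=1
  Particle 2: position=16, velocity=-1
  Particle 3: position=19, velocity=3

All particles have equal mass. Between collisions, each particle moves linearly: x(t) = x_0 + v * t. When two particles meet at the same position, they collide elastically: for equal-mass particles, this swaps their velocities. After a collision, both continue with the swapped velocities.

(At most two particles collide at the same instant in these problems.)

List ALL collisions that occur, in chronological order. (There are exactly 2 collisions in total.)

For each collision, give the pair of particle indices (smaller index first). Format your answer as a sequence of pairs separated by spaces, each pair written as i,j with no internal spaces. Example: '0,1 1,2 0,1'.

Collision at t=1: particles 1 and 2 swap velocities; positions: p0=4 p1=15 p2=15 p3=22; velocities now: v0=0 v1=-1 v2=1 v3=3
Collision at t=12: particles 0 and 1 swap velocities; positions: p0=4 p1=4 p2=26 p3=55; velocities now: v0=-1 v1=0 v2=1 v3=3

Answer: 1,2 0,1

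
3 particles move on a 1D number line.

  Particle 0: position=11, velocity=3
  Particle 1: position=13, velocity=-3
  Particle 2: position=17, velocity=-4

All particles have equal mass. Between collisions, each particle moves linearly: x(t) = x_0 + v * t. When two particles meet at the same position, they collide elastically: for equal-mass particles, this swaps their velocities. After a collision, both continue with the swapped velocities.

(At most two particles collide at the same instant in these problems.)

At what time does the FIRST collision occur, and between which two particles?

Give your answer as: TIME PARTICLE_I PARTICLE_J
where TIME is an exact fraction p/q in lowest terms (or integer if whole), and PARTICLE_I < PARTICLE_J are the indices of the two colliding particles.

Pair (0,1): pos 11,13 vel 3,-3 -> gap=2, closing at 6/unit, collide at t=1/3
Pair (1,2): pos 13,17 vel -3,-4 -> gap=4, closing at 1/unit, collide at t=4
Earliest collision: t=1/3 between 0 and 1

Answer: 1/3 0 1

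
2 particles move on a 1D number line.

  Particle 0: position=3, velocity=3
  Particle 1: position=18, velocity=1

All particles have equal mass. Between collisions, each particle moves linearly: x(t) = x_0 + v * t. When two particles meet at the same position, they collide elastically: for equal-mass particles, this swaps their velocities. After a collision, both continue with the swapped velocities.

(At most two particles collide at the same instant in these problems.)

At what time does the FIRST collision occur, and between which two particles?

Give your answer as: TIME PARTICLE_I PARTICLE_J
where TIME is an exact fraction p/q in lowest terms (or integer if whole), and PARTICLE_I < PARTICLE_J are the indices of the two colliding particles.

Answer: 15/2 0 1

Derivation:
Pair (0,1): pos 3,18 vel 3,1 -> gap=15, closing at 2/unit, collide at t=15/2
Earliest collision: t=15/2 between 0 and 1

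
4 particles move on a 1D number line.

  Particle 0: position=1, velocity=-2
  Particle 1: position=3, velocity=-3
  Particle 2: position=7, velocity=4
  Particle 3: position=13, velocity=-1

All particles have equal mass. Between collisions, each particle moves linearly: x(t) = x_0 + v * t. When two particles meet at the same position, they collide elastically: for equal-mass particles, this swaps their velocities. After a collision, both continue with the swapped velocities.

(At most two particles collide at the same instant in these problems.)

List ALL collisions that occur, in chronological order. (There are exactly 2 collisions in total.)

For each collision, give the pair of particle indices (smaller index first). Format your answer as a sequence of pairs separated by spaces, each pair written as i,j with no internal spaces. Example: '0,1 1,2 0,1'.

Collision at t=6/5: particles 2 and 3 swap velocities; positions: p0=-7/5 p1=-3/5 p2=59/5 p3=59/5; velocities now: v0=-2 v1=-3 v2=-1 v3=4
Collision at t=2: particles 0 and 1 swap velocities; positions: p0=-3 p1=-3 p2=11 p3=15; velocities now: v0=-3 v1=-2 v2=-1 v3=4

Answer: 2,3 0,1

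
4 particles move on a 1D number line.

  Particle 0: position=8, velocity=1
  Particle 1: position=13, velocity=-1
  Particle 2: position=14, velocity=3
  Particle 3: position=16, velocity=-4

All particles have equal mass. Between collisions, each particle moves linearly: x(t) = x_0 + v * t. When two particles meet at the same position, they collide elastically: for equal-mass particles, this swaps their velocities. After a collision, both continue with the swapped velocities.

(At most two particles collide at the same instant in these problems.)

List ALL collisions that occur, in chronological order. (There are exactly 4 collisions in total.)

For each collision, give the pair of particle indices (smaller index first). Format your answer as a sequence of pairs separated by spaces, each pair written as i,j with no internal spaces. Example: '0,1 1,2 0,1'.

Collision at t=2/7: particles 2 and 3 swap velocities; positions: p0=58/7 p1=89/7 p2=104/7 p3=104/7; velocities now: v0=1 v1=-1 v2=-4 v3=3
Collision at t=1: particles 1 and 2 swap velocities; positions: p0=9 p1=12 p2=12 p3=17; velocities now: v0=1 v1=-4 v2=-1 v3=3
Collision at t=8/5: particles 0 and 1 swap velocities; positions: p0=48/5 p1=48/5 p2=57/5 p3=94/5; velocities now: v0=-4 v1=1 v2=-1 v3=3
Collision at t=5/2: particles 1 and 2 swap velocities; positions: p0=6 p1=21/2 p2=21/2 p3=43/2; velocities now: v0=-4 v1=-1 v2=1 v3=3

Answer: 2,3 1,2 0,1 1,2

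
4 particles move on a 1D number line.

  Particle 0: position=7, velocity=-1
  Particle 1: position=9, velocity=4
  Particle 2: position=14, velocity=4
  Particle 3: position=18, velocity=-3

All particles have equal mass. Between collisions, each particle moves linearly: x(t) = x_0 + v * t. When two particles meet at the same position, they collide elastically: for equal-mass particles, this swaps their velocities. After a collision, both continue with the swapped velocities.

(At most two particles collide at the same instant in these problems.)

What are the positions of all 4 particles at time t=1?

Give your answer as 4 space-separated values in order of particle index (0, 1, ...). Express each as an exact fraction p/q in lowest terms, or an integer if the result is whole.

Answer: 6 13 15 18

Derivation:
Collision at t=4/7: particles 2 and 3 swap velocities; positions: p0=45/7 p1=79/7 p2=114/7 p3=114/7; velocities now: v0=-1 v1=4 v2=-3 v3=4
Advance to t=1 (no further collisions before then); velocities: v0=-1 v1=4 v2=-3 v3=4; positions = 6 13 15 18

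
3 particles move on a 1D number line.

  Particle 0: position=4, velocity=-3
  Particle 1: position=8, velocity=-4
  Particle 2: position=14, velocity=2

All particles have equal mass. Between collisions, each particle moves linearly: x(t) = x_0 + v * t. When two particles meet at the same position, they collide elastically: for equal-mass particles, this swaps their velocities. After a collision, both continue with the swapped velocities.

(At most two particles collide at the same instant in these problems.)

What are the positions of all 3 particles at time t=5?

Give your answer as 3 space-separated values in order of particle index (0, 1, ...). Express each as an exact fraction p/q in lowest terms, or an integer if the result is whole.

Collision at t=4: particles 0 and 1 swap velocities; positions: p0=-8 p1=-8 p2=22; velocities now: v0=-4 v1=-3 v2=2
Advance to t=5 (no further collisions before then); velocities: v0=-4 v1=-3 v2=2; positions = -12 -11 24

Answer: -12 -11 24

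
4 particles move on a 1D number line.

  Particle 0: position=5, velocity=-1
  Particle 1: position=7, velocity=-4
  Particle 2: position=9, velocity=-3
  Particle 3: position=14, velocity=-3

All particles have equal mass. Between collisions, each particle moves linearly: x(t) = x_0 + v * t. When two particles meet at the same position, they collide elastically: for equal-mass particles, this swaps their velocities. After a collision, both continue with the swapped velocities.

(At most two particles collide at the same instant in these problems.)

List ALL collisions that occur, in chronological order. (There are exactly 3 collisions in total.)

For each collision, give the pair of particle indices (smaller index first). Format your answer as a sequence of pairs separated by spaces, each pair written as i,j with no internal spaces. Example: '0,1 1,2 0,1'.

Answer: 0,1 1,2 2,3

Derivation:
Collision at t=2/3: particles 0 and 1 swap velocities; positions: p0=13/3 p1=13/3 p2=7 p3=12; velocities now: v0=-4 v1=-1 v2=-3 v3=-3
Collision at t=2: particles 1 and 2 swap velocities; positions: p0=-1 p1=3 p2=3 p3=8; velocities now: v0=-4 v1=-3 v2=-1 v3=-3
Collision at t=9/2: particles 2 and 3 swap velocities; positions: p0=-11 p1=-9/2 p2=1/2 p3=1/2; velocities now: v0=-4 v1=-3 v2=-3 v3=-1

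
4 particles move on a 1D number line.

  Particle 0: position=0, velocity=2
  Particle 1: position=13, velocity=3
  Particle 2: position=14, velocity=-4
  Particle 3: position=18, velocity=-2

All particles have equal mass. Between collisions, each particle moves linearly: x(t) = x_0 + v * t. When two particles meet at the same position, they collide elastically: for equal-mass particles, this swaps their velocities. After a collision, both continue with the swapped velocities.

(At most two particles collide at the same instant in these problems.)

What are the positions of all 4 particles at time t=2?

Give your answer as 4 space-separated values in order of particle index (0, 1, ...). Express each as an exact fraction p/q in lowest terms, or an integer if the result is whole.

Collision at t=1/7: particles 1 and 2 swap velocities; positions: p0=2/7 p1=94/7 p2=94/7 p3=124/7; velocities now: v0=2 v1=-4 v2=3 v3=-2
Collision at t=1: particles 2 and 3 swap velocities; positions: p0=2 p1=10 p2=16 p3=16; velocities now: v0=2 v1=-4 v2=-2 v3=3
Advance to t=2 (no further collisions before then); velocities: v0=2 v1=-4 v2=-2 v3=3; positions = 4 6 14 19

Answer: 4 6 14 19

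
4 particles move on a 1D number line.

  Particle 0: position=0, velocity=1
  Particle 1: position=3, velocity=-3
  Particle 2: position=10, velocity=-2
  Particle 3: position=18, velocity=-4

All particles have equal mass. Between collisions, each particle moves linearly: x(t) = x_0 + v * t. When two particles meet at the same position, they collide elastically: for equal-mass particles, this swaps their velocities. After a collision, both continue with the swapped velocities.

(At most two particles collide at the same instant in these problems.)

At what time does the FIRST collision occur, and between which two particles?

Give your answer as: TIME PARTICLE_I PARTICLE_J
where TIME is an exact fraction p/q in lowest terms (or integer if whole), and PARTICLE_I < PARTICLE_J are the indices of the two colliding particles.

Answer: 3/4 0 1

Derivation:
Pair (0,1): pos 0,3 vel 1,-3 -> gap=3, closing at 4/unit, collide at t=3/4
Pair (1,2): pos 3,10 vel -3,-2 -> not approaching (rel speed -1 <= 0)
Pair (2,3): pos 10,18 vel -2,-4 -> gap=8, closing at 2/unit, collide at t=4
Earliest collision: t=3/4 between 0 and 1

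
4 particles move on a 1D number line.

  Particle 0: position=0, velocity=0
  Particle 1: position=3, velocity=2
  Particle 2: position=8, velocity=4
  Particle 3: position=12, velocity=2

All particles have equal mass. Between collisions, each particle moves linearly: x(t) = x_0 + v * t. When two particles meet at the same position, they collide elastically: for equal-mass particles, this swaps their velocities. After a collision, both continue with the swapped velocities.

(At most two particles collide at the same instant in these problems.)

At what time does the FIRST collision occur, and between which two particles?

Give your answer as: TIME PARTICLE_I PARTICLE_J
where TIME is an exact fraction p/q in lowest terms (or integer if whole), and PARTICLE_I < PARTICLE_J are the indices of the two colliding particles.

Answer: 2 2 3

Derivation:
Pair (0,1): pos 0,3 vel 0,2 -> not approaching (rel speed -2 <= 0)
Pair (1,2): pos 3,8 vel 2,4 -> not approaching (rel speed -2 <= 0)
Pair (2,3): pos 8,12 vel 4,2 -> gap=4, closing at 2/unit, collide at t=2
Earliest collision: t=2 between 2 and 3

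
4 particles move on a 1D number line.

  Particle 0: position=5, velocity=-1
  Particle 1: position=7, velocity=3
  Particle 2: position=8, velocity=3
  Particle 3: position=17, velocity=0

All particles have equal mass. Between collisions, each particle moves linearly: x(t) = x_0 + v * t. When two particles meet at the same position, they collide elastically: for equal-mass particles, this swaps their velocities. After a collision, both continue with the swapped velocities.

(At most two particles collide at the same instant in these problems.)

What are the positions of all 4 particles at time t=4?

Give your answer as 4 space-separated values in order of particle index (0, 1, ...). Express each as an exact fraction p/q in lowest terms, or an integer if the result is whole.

Collision at t=3: particles 2 and 3 swap velocities; positions: p0=2 p1=16 p2=17 p3=17; velocities now: v0=-1 v1=3 v2=0 v3=3
Collision at t=10/3: particles 1 and 2 swap velocities; positions: p0=5/3 p1=17 p2=17 p3=18; velocities now: v0=-1 v1=0 v2=3 v3=3
Advance to t=4 (no further collisions before then); velocities: v0=-1 v1=0 v2=3 v3=3; positions = 1 17 19 20

Answer: 1 17 19 20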